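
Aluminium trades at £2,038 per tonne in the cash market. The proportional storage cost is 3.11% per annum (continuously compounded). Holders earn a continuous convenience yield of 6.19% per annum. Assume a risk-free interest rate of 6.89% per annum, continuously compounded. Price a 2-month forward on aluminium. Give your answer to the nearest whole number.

£2,051 per tonne

Net carry = r + u − y = 0.0689 + 0.0311 − 0.0619 = 0.0381
F = S·e^((r+u−y)T) = 2038 · e^(0.0381 × 2/12) = 2038 · e^0.006350
= 2038 × 1.006370 = £2,051 per tonne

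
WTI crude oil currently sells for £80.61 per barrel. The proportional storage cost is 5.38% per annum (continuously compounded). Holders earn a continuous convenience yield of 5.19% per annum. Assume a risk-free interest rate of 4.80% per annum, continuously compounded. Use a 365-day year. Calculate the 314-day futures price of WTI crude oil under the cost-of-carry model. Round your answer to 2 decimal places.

£84.15 per barrel

Net carry = r + u − y = 0.0480 + 0.0538 − 0.0519 = 0.0499
F = S·e^((r+u−y)T) = 80.61 · e^(0.0499 × 314/365) = 80.61 · e^0.042928
= 80.61 × 1.043863 = £84.15 per barrel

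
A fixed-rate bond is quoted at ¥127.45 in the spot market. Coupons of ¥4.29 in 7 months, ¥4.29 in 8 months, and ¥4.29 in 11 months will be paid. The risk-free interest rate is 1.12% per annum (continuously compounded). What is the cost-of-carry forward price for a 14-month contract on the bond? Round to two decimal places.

PV(coupons) I = 4.29·e^(−0.0112·7/12) + 4.29·e^(−0.0112·8/12) + 4.29·e^(−0.0112·11/12)
I = 4.2621 + 4.2581 + 4.2462 = 12.7664
F = (S − I)·e^(rT) = (127.45 − 12.7664) · e^(0.0112·14/12)
= 114.6836 · e^0.013067 = 114.6836 × 1.013153 = ¥116.19

¥116.19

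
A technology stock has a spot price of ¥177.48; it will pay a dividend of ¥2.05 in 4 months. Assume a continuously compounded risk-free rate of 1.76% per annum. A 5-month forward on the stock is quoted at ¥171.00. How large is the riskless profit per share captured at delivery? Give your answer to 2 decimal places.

PV(dividends) I = 2.05·e^(−0.0176·4/12) = 2.0380
Fair forward F* = (S − I)·e^(rT) = (177.48 − 2.0380)·e^0.007333 = 175.4420 × 1.007360 = 176.7333
Market ¥171.00 < fair 176.7333: forward underpriced → reverse cash-and-carry (short the stock, invest proceeds at r, pay the dividends, go long the forward).
Profit at T = |F_mkt − F*| = |171.00 − 176.7333| = ¥5.73 per share

¥5.73 per share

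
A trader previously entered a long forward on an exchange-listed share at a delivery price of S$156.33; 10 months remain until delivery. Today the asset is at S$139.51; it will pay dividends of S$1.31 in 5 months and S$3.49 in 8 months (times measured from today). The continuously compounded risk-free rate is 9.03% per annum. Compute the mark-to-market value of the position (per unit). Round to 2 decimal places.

-S$10.04

PV(remaining dividends) I = 1.31·e^(−0.0903·5/12) + 3.49·e^(−0.0903·8/12) = 4.5477
Current forward F = (S − I)·e^(rT) = (139.51 − 4.5477)·e^(0.0903·10/12) = 134.9623 × 1.078154 = 145.5101
Value (long) = (F − K)·e^(−rT) = (145.5101 − 156.33) × 0.927512 = -10.0356
Value = -S$10.04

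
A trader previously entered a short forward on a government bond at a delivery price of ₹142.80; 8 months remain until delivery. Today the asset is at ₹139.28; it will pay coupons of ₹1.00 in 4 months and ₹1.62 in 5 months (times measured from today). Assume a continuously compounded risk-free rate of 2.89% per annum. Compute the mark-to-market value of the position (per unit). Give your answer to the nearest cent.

₹3.39

PV(remaining coupons) I = 1.00·e^(−0.0289·4/12) + 1.62·e^(−0.0289·5/12) = 2.5910
Current forward F = (S − I)·e^(rT) = (139.28 − 2.5910)·e^(0.0289·8/12) = 136.6890 × 1.019453 = 139.3480
Value (long) = (F − K)·e^(−rT) = (139.3480 − 142.80) × 0.980918 = -3.3861
Short position value = −(long value) = ₹3.39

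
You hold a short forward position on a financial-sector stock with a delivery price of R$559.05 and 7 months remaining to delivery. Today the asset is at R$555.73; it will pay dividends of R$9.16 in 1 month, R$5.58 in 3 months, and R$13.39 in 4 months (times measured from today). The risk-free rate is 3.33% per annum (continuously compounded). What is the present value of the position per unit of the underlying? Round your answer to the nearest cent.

R$20.48

PV(remaining dividends) I = 9.16·e^(−0.0333·1/12) + 5.58·e^(−0.0333·3/12) + 13.39·e^(−0.0333·4/12) = 27.9105
Current forward F = (S − I)·e^(rT) = (555.73 − 27.9105)·e^(0.0333·7/12) = 527.8195 × 1.019615 = 538.1727
Value (long) = (F − K)·e^(−rT) = (538.1727 − 559.05) × 0.980762 = -20.4757
Short position value = −(long value) = R$20.48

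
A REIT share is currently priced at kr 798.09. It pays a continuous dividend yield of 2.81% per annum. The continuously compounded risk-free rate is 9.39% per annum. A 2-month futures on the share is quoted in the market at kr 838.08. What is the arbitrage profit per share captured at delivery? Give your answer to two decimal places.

kr 31.19 per share

Fair futures: F* = S·e^(carry·T), with carry = (r − q) = 0.0939 − 0.0281 = 0.0658
F* = 798.09 · e^(0.0658 × 2/12) = 798.09 · e^0.010967 = 798.09 × 1.011027 = kr 806.8905
Market kr 838.08 > fair kr 806.8905: forward overpriced → cash-and-carry (buy spot, short the forward).
At maturity, profit = |F_mkt − F*| = |838.08 − 806.8905| = kr 31.19 per share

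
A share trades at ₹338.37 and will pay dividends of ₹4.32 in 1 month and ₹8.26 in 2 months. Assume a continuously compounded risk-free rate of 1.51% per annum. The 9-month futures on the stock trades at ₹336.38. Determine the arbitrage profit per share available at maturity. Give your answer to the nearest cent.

₹6.85 per share

PV(dividends) I = 4.32·e^(−0.0151·1/12) + 8.26·e^(−0.0151·2/12) = 12.5538
Fair futures F* = (S − I)·e^(rT) = (338.37 − 12.5538)·e^0.011325 = 325.8162 × 1.011389 = 329.5269
Market ₹336.38 > fair 329.5269: forward overpriced → cash-and-carry (borrow at r, buy the stock and collect the dividends, short the forward).
Profit at T = |F_mkt − F*| = |336.38 − 329.5269| = ₹6.85 per share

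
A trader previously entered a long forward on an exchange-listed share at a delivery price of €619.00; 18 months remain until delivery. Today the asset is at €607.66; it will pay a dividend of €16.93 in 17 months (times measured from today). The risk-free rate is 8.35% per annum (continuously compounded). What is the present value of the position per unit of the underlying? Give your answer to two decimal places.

€46.49

PV(remaining dividends) I = 16.93·e^(−0.0835·17/12) = 15.0412
Current forward F = (S − I)·e^(rT) = (607.66 − 15.0412)·e^(0.0835·18/12) = 592.6188 × 1.133432 = 671.6931
Value (long) = (F − K)·e^(−rT) = (671.6931 − 619.00) × 0.882276 = 46.4899
Value = €46.49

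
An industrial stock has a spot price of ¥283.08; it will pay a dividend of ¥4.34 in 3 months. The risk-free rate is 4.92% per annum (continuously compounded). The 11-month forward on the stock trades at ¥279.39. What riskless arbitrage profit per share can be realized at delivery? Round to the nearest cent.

¥12.26 per share

PV(dividends) I = 4.34·e^(−0.0492·3/12) = 4.2869
Fair forward F* = (S − I)·e^(rT) = (283.08 − 4.2869)·e^0.045100 = 278.7931 × 1.046132 = 291.6544
Market ¥279.39 < fair 291.6544: forward underpriced → reverse cash-and-carry (short the stock, invest proceeds at r, pay the dividends, go long the forward).
Profit at T = |F_mkt − F*| = |279.39 − 291.6544| = ¥12.26 per share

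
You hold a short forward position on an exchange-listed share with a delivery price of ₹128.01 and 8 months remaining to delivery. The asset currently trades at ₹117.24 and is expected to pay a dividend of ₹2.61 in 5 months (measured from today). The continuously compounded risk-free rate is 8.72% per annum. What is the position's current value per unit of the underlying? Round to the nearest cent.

₹6.06

PV(remaining dividends) I = 2.61·e^(−0.0872·5/12) = 2.5169
Current forward F = (S − I)·e^(rT) = (117.24 − 2.5169)·e^(0.0872·8/12) = 114.7231 × 1.059856 = 121.5900
Value (long) = (F − K)·e^(−rT) = (121.5900 − 128.01) × 0.943524 = -6.0574
Short position value = −(long value) = ₹6.06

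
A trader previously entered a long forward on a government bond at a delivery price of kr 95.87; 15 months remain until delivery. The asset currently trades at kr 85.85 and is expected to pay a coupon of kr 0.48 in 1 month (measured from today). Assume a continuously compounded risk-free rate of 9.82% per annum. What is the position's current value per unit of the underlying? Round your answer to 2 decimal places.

kr 0.58

PV(remaining coupons) I = 0.48·e^(−0.0982·1/12) = 0.4761
Current forward F = (S − I)·e^(rT) = (85.85 − 0.4761)·e^(0.0982·15/12) = 85.3739 × 1.130602 = 96.5239
Value (long) = (F − K)·e^(−rT) = (96.5239 − 95.87) × 0.884485 = 0.5784
Value = kr 0.58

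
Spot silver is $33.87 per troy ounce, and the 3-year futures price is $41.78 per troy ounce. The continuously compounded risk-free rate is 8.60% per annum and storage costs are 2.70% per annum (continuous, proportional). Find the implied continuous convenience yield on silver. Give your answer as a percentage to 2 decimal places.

4.30%

F = S·e^((r+u−y)T) ⇒ (r+u−y) = ln(F/S)/T
ln(41.78/33.87) = 0.209888; /T ⇒ 0.069963
y = r + u − ln(F/S)/T = 0.0860 + 0.0270 − 0.069963 = 0.043037
y = 4.30%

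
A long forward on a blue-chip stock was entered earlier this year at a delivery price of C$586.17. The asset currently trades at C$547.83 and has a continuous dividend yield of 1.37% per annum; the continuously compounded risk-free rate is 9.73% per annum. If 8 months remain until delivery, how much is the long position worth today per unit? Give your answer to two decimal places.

Current fair forward for the remaining 8 months: F = S·e^((r − q)·T), (r − q) = 0.0973 − 0.0137 = 0.0836
F = 547.83 · e^(0.0836 × 8/12) = 547.83 × 1.057316 = 579.2294
Value of long forward = (F − K)·e^(−rT) = (579.2294 − 586.17) · e^(−0.0973·8/12)
= -6.9406 × 0.937192 = -6.50

-C$6.50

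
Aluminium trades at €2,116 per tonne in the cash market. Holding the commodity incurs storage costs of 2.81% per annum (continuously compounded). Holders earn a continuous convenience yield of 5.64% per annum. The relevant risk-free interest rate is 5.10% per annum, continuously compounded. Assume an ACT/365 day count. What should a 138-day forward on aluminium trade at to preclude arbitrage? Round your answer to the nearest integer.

€2,134 per tonne

Net carry = r + u − y = 0.0510 + 0.0281 − 0.0564 = 0.0227
F = S·e^((r+u−y)T) = 2116 · e^(0.0227 × 138/365) = 2116 · e^0.008582
= 2116 × 1.008619 = €2,134 per tonne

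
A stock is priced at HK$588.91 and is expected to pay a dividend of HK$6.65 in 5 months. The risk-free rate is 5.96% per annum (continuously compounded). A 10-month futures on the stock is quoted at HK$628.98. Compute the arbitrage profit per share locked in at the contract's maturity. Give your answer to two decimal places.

HK$16.90 per share

PV(dividends) I = 6.65·e^(−0.0596·5/12) = 6.4869
Fair futures F* = (S − I)·e^(rT) = (588.91 − 6.4869)·e^0.049667 = 582.4231 × 1.050921 = 612.0807
Market HK$628.98 > fair 612.0807: forward overpriced → cash-and-carry (borrow at r, buy the stock and collect the dividends, short the forward).
Profit at T = |F_mkt − F*| = |628.98 − 612.0807| = HK$16.90 per share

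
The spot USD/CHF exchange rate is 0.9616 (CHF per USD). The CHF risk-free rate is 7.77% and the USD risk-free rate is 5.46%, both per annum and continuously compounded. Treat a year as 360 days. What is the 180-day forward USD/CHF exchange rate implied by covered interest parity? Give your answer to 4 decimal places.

F = S·e^((r_CHF − r_USD)T) = 0.9616 · e^((0.0777 − 0.0546) × 180/360)
= 0.9616 · e^0.011550 = 0.9616 × 1.011617
F = 0.9728 CHF per USD

0.9728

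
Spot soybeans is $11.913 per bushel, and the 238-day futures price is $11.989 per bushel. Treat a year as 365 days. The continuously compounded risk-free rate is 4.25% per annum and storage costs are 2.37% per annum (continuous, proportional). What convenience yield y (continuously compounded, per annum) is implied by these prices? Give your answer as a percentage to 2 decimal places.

5.64%

F = S·e^((r+u−y)T) ⇒ (r+u−y) = ln(F/S)/T
ln(11.989/11.913) = 0.006359; /T ⇒ 0.009752
y = r + u − ln(F/S)/T = 0.0425 + 0.0237 − 0.009752 = 0.056448
y = 5.64%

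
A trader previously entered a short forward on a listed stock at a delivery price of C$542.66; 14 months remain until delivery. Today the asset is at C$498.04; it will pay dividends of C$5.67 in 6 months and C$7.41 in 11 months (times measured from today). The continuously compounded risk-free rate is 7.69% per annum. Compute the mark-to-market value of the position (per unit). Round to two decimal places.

PV(remaining dividends) I = 5.67·e^(−0.0769·6/12) + 7.41·e^(−0.0769·11/12) = 12.3618
Current forward F = (S − I)·e^(rT) = (498.04 − 12.3618)·e^(0.0769·14/12) = 485.6782 × 1.093864 = 531.2659
Value (long) = (F − K)·e^(−rT) = (531.2659 − 542.66) × 0.914190 = -10.4164
Short position value = −(long value) = C$10.42

C$10.42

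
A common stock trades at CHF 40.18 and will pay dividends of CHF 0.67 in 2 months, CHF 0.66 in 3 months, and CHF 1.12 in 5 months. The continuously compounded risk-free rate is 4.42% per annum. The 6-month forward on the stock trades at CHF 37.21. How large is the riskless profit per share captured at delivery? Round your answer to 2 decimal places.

CHF 1.40 per share

PV(dividends) I = 0.67·e^(−0.0442·2/12) + 0.66·e^(−0.0442·3/12) + 1.12·e^(−0.0442·5/12) = 2.4174
Fair forward F* = (S − I)·e^(rT) = (40.18 − 2.4174)·e^0.022100 = 37.7626 × 1.022346 = 38.6064
Market CHF 37.21 < fair 38.6064: forward underpriced → reverse cash-and-carry (short the stock, invest proceeds at r, pay the dividends, go long the forward).
Profit at T = |F_mkt − F*| = |37.21 − 38.6064| = CHF 1.40 per share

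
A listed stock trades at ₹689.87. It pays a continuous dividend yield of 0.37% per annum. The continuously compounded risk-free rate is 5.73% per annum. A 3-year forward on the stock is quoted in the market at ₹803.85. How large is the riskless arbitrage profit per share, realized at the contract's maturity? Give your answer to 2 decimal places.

Fair forward: F* = S·e^(carry·T), with carry = (r − q) = 0.0573 − 0.0037 = 0.0536
F* = 689.87 · e^(0.0536 × 3) = 689.87 · e^0.160800 = 689.87 × 1.174450 = ₹810.2178
Market ₹803.85 < fair ₹810.2178: forward underpriced → reverse cash-and-carry (short spot, go long the forward).
At maturity, profit = |F_mkt − F*| = |803.85 − 810.2178| = ₹6.37 per share

₹6.37 per share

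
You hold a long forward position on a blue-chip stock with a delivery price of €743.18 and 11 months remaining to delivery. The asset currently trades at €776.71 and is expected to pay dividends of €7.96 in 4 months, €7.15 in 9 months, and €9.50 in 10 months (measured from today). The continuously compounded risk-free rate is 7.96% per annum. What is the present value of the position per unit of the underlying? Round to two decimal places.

PV(remaining dividends) I = 7.96·e^(−0.0796·4/12) + 7.15·e^(−0.0796·9/12) + 9.50·e^(−0.0796·10/12) = 23.3775
Current forward F = (S − I)·e^(rT) = (776.71 − 23.3775)·e^(0.0796·11/12) = 753.3325 × 1.075695 = 810.3560
Value (long) = (F − K)·e^(−rT) = (810.3560 − 743.18) × 0.929632 = 62.4490
Value = €62.45

€62.45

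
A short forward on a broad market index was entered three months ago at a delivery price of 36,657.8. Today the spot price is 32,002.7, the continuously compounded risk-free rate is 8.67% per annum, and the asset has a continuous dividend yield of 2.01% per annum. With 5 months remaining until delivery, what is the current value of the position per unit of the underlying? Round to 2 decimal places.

Current fair forward for the remaining 5 months: F = S·e^((r − q)·T), (r − q) = 0.0867 − 0.0201 = 0.0666
F = 32002.7 · e^(0.0666 × 5/12) = 32002.7 × 1.02813862 = 32903.2118
Value of long forward = (F − K)·e^(−rT) = (32903.2118 − 36657.8) · e^(−0.0867·5/12)
= -3754.5882 × 0.96451972 = -3621.37
Short position value = −(long value) = 3621.37

3621.37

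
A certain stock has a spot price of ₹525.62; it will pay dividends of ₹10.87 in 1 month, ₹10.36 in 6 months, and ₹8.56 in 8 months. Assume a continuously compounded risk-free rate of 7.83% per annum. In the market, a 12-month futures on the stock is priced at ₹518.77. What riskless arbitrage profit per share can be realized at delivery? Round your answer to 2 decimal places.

₹18.42 per share

PV(dividends) I = 10.87·e^(−0.0783·1/12) + 10.36·e^(−0.0783·6/12) + 8.56·e^(−0.0783·8/12) = 28.8862
Fair futures F* = (S − I)·e^(rT) = (525.62 − 28.8862)·e^0.078300 = 496.7338 × 1.081447 = 537.1913
Market ₹518.77 < fair 537.1913: forward underpriced → reverse cash-and-carry (short the stock, invest proceeds at r, pay the dividends, go long the forward).
Profit at T = |F_mkt − F*| = |518.77 − 537.1913| = ₹18.42 per share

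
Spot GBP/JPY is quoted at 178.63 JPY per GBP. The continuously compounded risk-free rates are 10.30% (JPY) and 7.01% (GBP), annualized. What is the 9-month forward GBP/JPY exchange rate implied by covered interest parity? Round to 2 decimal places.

183.09

F = S·e^((r_JPY − r_GBP)T) = 178.63 · e^((0.1030 − 0.0701) × 9/12)
= 178.63 · e^0.024675 = 178.63 × 1.024982
F = 183.09 JPY per GBP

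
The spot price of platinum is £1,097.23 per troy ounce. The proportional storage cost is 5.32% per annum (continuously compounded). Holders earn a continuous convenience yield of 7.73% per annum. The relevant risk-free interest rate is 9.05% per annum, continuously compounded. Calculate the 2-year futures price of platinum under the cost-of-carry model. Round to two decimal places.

£1,253.06 per troy ounce

Net carry = r + u − y = 0.0905 + 0.0532 − 0.0773 = 0.0664
F = S·e^((r+u−y)T) = 1097.23 · e^(0.0664 × 2) = 1097.23 · e^0.13280000
= 1097.23 × 1.14202157 = £1,253.06 per troy ounce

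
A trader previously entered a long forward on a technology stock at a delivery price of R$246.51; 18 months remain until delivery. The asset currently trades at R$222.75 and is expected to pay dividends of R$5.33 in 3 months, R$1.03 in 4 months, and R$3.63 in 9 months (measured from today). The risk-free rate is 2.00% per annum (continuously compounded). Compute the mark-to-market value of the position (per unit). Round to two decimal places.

PV(remaining dividends) I = 5.33·e^(−0.0200·3/12) + 1.03·e^(−0.0200·4/12) + 3.63·e^(−0.0200·9/12) = 9.9025
Current forward F = (S − I)·e^(rT) = (222.75 − 9.9025)·e^(0.0200·18/12) = 212.8475 × 1.030455 = 219.3298
Value (long) = (F − K)·e^(−rT) = (219.3298 − 246.51) × 0.970446 = -26.3769
Value = -R$26.38

-R$26.38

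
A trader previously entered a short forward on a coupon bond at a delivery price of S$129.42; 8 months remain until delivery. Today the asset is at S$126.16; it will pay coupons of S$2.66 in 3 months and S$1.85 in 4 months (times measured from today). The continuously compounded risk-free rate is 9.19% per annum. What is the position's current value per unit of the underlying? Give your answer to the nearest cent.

PV(remaining coupons) I = 2.66·e^(−0.0919·3/12) + 1.85·e^(−0.0919·4/12) = 4.3938
Current forward F = (S − I)·e^(rT) = (126.16 − 4.3938)·e^(0.0919·8/12) = 121.7662 × 1.063182 = 129.4596
Value (long) = (F − K)·e^(−rT) = (129.4596 − 129.42) × 0.940572 = 0.0372
Short position value = −(long value) = -S$0.04

-S$0.04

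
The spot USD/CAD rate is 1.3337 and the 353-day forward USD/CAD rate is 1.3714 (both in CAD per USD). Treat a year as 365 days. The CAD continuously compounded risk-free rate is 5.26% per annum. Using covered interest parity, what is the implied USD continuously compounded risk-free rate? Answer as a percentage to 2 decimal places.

F = S·e^((r_CAD − r_USD)T) ⇒ r_USD = r_CAD − ln(F/S)/T
ln(1.3714/1.3337) = 0.027875; /(353/365) = 0.028823
r_USD = 0.0526 − 0.028823 = 0.023777
r_USD = 2.38%

2.38%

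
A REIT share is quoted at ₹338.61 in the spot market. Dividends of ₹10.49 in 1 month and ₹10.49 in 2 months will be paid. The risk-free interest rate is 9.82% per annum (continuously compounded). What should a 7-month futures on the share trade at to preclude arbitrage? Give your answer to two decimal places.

₹336.63

PV(dividends) I = 10.49·e^(−0.0982·1/12) + 10.49·e^(−0.0982·2/12)
I = 10.4045 + 10.3197 = 20.7242
F = (S − I)·e^(rT) = (338.61 − 20.7242) · e^(0.0982·7/12)
= 317.8858 · e^0.057283 = 317.8858 × 1.058955 = ₹336.63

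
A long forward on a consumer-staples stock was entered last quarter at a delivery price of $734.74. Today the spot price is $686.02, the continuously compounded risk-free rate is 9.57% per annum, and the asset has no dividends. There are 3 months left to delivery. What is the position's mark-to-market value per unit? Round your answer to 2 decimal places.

Current fair forward for the remaining 3 months: F = S·e^(r·T), r = 0.0957
F = 686.02 · e^(0.0957 × 3/12) = 686.02 × 1.024213 = 702.6306
Value of long forward = (F − K)·e^(−rT) = (702.6306 − 734.74) · e^(−0.0957·3/12)
= -32.1094 × 0.976359 = -31.35

-$31.35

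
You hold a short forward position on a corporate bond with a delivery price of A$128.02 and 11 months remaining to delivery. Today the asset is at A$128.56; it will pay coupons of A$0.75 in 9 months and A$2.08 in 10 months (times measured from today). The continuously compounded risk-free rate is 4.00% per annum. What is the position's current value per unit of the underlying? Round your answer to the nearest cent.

-A$2.41

PV(remaining coupons) I = 0.75·e^(−0.0400·9/12) + 2.08·e^(−0.0400·10/12) = 2.7396
Current forward F = (S − I)·e^(rT) = (128.56 − 2.7396)·e^(0.0400·11/12) = 125.8204 × 1.037347 = 130.5194
Value (long) = (F − K)·e^(−rT) = (130.5194 − 128.02) × 0.963997 = 2.4094
Short position value = −(long value) = -A$2.41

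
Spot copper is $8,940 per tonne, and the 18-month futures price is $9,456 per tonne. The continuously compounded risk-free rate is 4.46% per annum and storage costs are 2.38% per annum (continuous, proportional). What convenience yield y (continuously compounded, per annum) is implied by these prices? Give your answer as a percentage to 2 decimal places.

3.10%

F = S·e^((r+u−y)T) ⇒ (r+u−y) = ln(F/S)/T
ln(9456/8940) = 0.056114; /T ⇒ 0.037409
y = r + u − ln(F/S)/T = 0.0446 + 0.0238 − 0.037409 = 0.030991
y = 3.10%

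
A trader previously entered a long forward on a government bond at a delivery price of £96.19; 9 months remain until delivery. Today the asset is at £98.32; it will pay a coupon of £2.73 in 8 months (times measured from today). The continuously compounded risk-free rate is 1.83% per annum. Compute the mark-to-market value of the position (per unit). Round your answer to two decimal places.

PV(remaining coupons) I = 2.73·e^(−0.0183·8/12) = 2.6969
Current forward F = (S − I)·e^(rT) = (98.32 − 2.6969)·e^(0.0183·9/12) = 95.6231 × 1.013820 = 96.9446
Value (long) = (F − K)·e^(−rT) = (96.9446 − 96.19) × 0.986369 = 0.7443
Value = £0.74

£0.74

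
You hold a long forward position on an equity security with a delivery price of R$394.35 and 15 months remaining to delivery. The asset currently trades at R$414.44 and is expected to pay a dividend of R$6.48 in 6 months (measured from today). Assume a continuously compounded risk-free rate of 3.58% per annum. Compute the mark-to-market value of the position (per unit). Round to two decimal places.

R$30.98

PV(remaining dividends) I = 6.48·e^(−0.0358·6/12) = 6.3650
Current forward F = (S − I)·e^(rT) = (414.44 − 6.3650)·e^(0.0358·15/12) = 408.0750 × 1.045766 = 426.7510
Value (long) = (F − K)·e^(−rT) = (426.7510 − 394.35) × 0.956237 = 30.9830
Value = R$30.98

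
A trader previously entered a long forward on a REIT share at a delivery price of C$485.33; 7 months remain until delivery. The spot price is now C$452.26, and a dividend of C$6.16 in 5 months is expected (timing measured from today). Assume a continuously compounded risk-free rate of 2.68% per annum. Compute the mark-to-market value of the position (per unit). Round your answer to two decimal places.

-C$31.63

PV(remaining dividends) I = 6.16·e^(−0.0268·5/12) = 6.0916
Current forward F = (S − I)·e^(rT) = (452.26 − 6.0916)·e^(0.0268·7/12) = 446.1684 × 1.015756 = 453.1982
Value (long) = (F − K)·e^(−rT) = (453.1982 − 485.33) × 0.984488 = -31.6334
Value = -C$31.63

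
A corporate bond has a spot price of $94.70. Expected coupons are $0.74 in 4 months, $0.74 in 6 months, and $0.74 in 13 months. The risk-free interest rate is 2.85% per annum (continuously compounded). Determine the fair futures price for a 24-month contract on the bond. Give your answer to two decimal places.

$97.95

PV(coupons) I = 0.74·e^(−0.0285·4/12) + 0.74·e^(−0.0285·6/12) + 0.74·e^(−0.0285·13/12)
I = 0.7330 + 0.7295 + 0.7175 = 2.1800
F = (S − I)·e^(rT) = (94.70 − 2.1800) · e^(0.0285·24/12)
= 92.5200 · e^0.057000 = 92.5200 × 1.058656 = $97.95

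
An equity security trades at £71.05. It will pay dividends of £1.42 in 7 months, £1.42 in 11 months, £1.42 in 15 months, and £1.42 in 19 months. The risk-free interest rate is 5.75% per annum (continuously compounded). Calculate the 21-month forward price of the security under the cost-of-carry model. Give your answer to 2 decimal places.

£72.67

PV(dividends) I = 1.42·e^(−0.0575·7/12) + 1.42·e^(−0.0575·11/12) + 1.42·e^(−0.0575·15/12) + 1.42·e^(−0.0575·19/12)
I = 1.3732 + 1.3471 + 1.3215 + 1.2964 = 5.3382
F = (S − I)·e^(rT) = (71.05 − 5.3382) · e^(0.0575·21/12)
= 65.7118 · e^0.100625 = 65.7118 × 1.105862 = £72.67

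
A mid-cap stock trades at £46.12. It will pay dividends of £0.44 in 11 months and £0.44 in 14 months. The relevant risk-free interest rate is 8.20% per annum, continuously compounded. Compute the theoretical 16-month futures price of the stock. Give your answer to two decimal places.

PV(dividends) I = 0.44·e^(−0.0820·11/12) + 0.44·e^(−0.0820·14/12)
I = 0.4081 + 0.3999 = 0.8080
F = (S − I)·e^(rT) = (46.12 − 0.8080) · e^(0.0820·16/12)
= 45.3120 · e^0.109333 = 45.3120 × 1.115534 = £50.55

£50.55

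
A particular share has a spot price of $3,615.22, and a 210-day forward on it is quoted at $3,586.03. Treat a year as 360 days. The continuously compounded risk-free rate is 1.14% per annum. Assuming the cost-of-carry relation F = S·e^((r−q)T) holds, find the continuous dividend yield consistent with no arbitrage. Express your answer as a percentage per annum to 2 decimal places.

2.53%

From F = S·e^((r−q)T): (r − q) = ln(F/S)/T
ln(3586.03/3615.22) = ln(0.991926) = -0.008107
(r − q) = -0.008107 / (210/360) = -0.013898
q = r − ln(F/S)/T = 0.0114 + 0.013898 = 0.025298
q = 2.53%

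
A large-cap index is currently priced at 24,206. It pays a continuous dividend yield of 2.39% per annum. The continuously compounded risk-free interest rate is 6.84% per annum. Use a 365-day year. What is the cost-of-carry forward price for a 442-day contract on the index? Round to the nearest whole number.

25,546

F = S·e^((r − q)T) = 24206 · e^((0.0684 − 0.0239) × 442/365)
= 24206 · e^0.053888 = 24206 × 1.055366
F = 25,546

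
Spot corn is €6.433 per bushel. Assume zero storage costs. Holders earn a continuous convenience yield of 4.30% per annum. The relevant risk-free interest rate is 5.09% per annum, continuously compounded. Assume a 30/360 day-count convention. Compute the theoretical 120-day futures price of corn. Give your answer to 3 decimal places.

€6.450 per bushel

Net carry = r + u − y = 0.0509 + 0.0000 − 0.0430 = 0.0079
F = S·e^((r+u−y)T) = 6.433 · e^(0.0079 × 120/360) = 6.433 · e^0.002633
= 6.433 × 1.002636 = €6.450 per bushel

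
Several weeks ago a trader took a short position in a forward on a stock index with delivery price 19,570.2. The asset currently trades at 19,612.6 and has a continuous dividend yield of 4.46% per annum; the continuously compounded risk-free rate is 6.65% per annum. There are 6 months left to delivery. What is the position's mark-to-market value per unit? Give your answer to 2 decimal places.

Current fair forward for the remaining 6 months: F = S·e^((r − q)·T), (r − q) = 0.0665 − 0.0446 = 0.0219
F = 19612.6 · e^(0.0219 × 6/12) = 19612.6 × 1.01101017 = 19828.5381
Value of long forward = (F − K)·e^(−rT) = (19828.5381 − 19570.2) · e^(−0.0665·6/12)
= 258.3381 × 0.96729671 = 249.89
Short position value = −(long value) = -249.89

-249.89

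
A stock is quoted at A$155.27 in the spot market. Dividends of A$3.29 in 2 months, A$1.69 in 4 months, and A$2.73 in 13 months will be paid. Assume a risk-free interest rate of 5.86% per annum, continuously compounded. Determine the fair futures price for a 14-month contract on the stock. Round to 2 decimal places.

A$158.25

PV(dividends) I = 3.29·e^(−0.0586·2/12) + 1.69·e^(−0.0586·4/12) + 2.73·e^(−0.0586·13/12)
I = 3.2580 + 1.6573 + 2.5621 = 7.4774
F = (S − I)·e^(rT) = (155.27 − 7.4774) · e^(0.0586·14/12)
= 147.7926 · e^0.068367 = 147.7926 × 1.070758 = A$158.25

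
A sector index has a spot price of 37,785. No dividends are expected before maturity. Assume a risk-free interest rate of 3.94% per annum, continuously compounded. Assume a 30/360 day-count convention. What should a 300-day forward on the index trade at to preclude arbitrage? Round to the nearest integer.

F = S·e^(rT) = 37785 · e^(0.0394 × 300/360)
= 37785 · e^0.032833 = 37785 × 1.033378
F = 39,046

39,046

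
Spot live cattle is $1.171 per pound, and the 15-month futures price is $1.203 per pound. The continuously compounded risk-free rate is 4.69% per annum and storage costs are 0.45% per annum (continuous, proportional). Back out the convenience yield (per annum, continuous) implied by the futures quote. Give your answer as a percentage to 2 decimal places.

F = S·e^((r+u−y)T) ⇒ (r+u−y) = ln(F/S)/T
ln(1.203/1.171) = 0.026960; /T ⇒ 0.021568
y = r + u − ln(F/S)/T = 0.0469 + 0.0045 − 0.021568 = 0.029832
y = 2.98%

2.98%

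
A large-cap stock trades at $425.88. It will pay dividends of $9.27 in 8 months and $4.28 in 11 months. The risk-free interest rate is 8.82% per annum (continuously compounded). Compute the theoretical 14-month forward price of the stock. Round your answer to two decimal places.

PV(dividends) I = 9.27·e^(−0.0882·8/12) + 4.28·e^(−0.0882·11/12)
I = 8.7406 + 3.9476 = 12.6882
F = (S − I)·e^(rT) = (425.88 − 12.6882) · e^(0.0882·14/12)
= 413.1918 · e^0.102900 = 413.1918 × 1.108381 = $457.97

$457.97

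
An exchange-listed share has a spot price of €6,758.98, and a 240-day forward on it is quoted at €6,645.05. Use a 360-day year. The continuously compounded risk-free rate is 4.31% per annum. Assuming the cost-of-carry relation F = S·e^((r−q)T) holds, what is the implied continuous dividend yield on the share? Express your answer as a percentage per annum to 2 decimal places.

From F = S·e^((r−q)T): (r − q) = ln(F/S)/T
ln(6645.05/6758.98) = ln(0.983144) = -0.017000
(r − q) = -0.017000 / (240/360) = -0.025500
q = r − ln(F/S)/T = 0.0431 + 0.025500 = 0.068600
q = 6.86%

6.86%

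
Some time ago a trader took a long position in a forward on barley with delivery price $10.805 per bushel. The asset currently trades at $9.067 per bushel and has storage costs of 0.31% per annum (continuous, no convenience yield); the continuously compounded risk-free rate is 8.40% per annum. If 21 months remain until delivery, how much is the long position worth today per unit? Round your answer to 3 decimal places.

Current fair forward for the remaining 21 months: F = S·e^((r + u)·T), (r + u) = 0.0840 + 0.0031 = 0.0871
F = 9.067 · e^(0.0871 × 21/12) = 9.067 × 1.164655 = 10.5599
Value of long forward = (F − K)·e^(−rT) = (10.5599 − 10.805) · e^(−0.0840·21/12)
= -0.2451 × 0.863294 = -0.212

-$0.212 per bushel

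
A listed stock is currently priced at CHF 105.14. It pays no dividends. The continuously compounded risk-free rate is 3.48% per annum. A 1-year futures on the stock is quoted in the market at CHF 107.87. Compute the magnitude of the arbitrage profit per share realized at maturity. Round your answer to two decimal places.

Fair futures: F* = S·e^(carry·T), with carry = r = 0.0348
F* = 105.14 · e^(0.0348 × 1) = 105.14 · e^0.034800 = 105.14 × 1.035413 = CHF 108.8633
Market CHF 107.87 < fair CHF 108.8633: forward underpriced → reverse cash-and-carry (short spot, go long the forward).
At maturity, profit = |F_mkt − F*| = |107.87 − 108.8633| = CHF 0.99 per share

CHF 0.99 per share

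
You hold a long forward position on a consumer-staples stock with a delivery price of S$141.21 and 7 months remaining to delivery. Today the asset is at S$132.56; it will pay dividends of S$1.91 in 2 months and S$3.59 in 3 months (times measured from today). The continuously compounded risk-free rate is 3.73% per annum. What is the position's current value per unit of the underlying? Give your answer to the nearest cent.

PV(remaining dividends) I = 1.91·e^(−0.0373·2/12) + 3.59·e^(−0.0373·3/12) = 5.4548
Current forward F = (S − I)·e^(rT) = (132.56 − 5.4548)·e^(0.0373·7/12) = 127.1052 × 1.021997 = 129.9011
Value (long) = (F − K)·e^(−rT) = (129.9011 − 141.21) × 0.978477 = -11.0655
Value = -S$11.07

-S$11.07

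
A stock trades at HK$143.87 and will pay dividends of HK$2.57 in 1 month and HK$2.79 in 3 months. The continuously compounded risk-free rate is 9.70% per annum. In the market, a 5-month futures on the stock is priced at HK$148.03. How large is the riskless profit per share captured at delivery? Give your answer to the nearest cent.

PV(dividends) I = 2.57·e^(−0.0970·1/12) + 2.79·e^(−0.0970·3/12) = 5.2725
Fair futures F* = (S − I)·e^(rT) = (143.87 − 5.2725)·e^0.040417 = 138.5975 × 1.041245 = 144.3140
Market HK$148.03 > fair 144.3140: forward overpriced → cash-and-carry (borrow at r, buy the stock and collect the dividends, short the forward).
Profit at T = |F_mkt − F*| = |148.03 − 144.3140| = HK$3.72 per share

HK$3.72 per share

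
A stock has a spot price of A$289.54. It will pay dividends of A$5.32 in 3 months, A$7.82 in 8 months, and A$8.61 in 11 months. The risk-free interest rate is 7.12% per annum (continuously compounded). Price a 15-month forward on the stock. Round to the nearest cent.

A$293.81

PV(dividends) I = 5.32·e^(−0.0712·3/12) + 7.82·e^(−0.0712·8/12) + 8.61·e^(−0.0712·11/12)
I = 5.2261 + 7.4575 + 8.0660 = 20.7496
F = (S − I)·e^(rT) = (289.54 − 20.7496) · e^(0.0712·15/12)
= 268.7904 · e^0.089000 = 268.7904 × 1.093081 = A$293.81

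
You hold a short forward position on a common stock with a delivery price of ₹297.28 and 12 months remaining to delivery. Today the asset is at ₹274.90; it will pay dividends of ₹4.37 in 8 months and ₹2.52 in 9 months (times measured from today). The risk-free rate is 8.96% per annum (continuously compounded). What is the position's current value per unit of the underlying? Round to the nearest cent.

₹3.37

PV(remaining dividends) I = 4.37·e^(−0.0896·8/12) + 2.52·e^(−0.0896·9/12) = 6.4728
Current forward F = (S − I)·e^(rT) = (274.90 − 6.4728)·e^(0.0896·12/12) = 268.4272 × 1.093737 = 293.5888
Value (long) = (F − K)·e^(−rT) = (293.5888 − 297.28) × 0.914297 = -3.3749
Short position value = −(long value) = ₹3.37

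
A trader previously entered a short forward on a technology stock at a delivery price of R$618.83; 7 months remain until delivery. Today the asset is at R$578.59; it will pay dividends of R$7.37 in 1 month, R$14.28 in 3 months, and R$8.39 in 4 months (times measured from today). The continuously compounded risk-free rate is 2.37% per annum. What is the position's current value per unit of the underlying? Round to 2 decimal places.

PV(remaining dividends) I = 7.37·e^(−0.0237·1/12) + 14.28·e^(−0.0237·3/12) + 8.39·e^(−0.0237·4/12) = 29.8751
Current forward F = (S − I)·e^(rT) = (578.59 − 29.8751)·e^(0.0237·7/12) = 548.7149 × 1.013921 = 556.3536
Value (long) = (F − K)·e^(−rT) = (556.3536 − 618.83) × 0.986270 = -61.6186
Short position value = −(long value) = R$61.62

R$61.62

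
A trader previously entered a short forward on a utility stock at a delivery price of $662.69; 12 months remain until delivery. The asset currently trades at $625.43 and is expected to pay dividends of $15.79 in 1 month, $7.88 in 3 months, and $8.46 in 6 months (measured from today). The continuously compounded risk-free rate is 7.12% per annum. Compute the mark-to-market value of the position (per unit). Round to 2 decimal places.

$23.32

PV(remaining dividends) I = 15.79·e^(−0.0712·1/12) + 7.88·e^(−0.0712·3/12) + 8.46·e^(−0.0712·6/12) = 31.6017
Current forward F = (S − I)·e^(rT) = (625.43 − 31.6017)·e^(0.0712·12/12) = 593.8283 × 1.073796 = 637.6505
Value (long) = (F − K)·e^(−rT) = (637.6505 − 662.69) × 0.931276 = -23.3187
Short position value = −(long value) = $23.32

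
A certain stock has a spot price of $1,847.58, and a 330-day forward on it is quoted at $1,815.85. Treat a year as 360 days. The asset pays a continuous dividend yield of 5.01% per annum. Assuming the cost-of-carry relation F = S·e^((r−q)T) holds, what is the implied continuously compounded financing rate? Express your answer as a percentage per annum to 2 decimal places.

3.12%

From F = S·e^((r−q)T): (r − q) = ln(F/S)/T
ln(1815.85/1847.58) = ln(0.982826) = -0.017323
(r − q) = -0.017323 / (330/360) = -0.018898
r = ln(F/S)/T + q = -0.018898 + 0.0501 = 0.031202
r = 3.12%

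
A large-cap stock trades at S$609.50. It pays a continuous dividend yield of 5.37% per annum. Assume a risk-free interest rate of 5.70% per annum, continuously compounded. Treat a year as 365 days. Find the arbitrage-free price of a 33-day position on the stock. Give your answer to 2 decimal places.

S$609.68

F = S·e^((r − q)T) = 609.50 · e^((0.0570 − 0.0537) × 33/365)
= 609.50 · e^0.000298 = 609.50 × 1.000298
F = S$609.68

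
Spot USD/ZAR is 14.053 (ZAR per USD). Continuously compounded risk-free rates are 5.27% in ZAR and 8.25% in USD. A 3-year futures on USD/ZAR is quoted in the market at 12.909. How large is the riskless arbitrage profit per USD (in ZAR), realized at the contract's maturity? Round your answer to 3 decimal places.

Fair futures: F* = S·e^(carry·T), with carry = (r_ZAR − r_USD) = 0.0527 − 0.0825 = -0.0298
F* = 14.053 · e^(-0.0298 × 3) = 14.053 · e^-0.089400 = 14.053 × 0.914480 = 12.8512
Market 12.909 > fair 12.8512: forward overpriced → cash-and-carry (buy spot, short the forward).
At maturity, profit = |F_mkt − F*| = |12.909 − 12.8512| = 0.058 per USD (in ZAR)

0.058 per USD (in ZAR)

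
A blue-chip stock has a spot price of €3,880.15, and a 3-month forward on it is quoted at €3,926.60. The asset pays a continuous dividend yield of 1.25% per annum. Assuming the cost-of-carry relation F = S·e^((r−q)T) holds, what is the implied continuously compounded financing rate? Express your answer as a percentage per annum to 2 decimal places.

From F = S·e^((r−q)T): (r − q) = ln(F/S)/T
ln(3926.60/3880.15) = ln(1.011971) = 0.011900
(r − q) = 0.011900 / (3/12) = 0.047600
r = ln(F/S)/T + q = 0.047600 + 0.0125 = 0.060100
r = 6.01%

6.01%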